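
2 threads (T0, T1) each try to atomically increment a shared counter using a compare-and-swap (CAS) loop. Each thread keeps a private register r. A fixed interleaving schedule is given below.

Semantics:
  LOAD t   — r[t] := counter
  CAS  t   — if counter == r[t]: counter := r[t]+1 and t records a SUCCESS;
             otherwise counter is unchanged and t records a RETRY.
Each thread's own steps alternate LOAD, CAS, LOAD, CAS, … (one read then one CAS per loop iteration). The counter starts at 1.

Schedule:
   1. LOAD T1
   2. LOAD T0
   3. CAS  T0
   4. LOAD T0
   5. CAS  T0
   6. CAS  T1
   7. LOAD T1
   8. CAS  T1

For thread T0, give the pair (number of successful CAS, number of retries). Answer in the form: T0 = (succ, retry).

T0 = (2, 0)

   1) LOAD T1:  M=1  r_T1=1
   2) LOAD T0:  M=1  r_T0=1
   3) CAS  T0:  M=2  r_T0=1 ✓
   4) LOAD T0:  M=2  r_T0=2
   5) CAS  T0:  M=3  r_T0=2 ✓
   6) CAS  T1:  M=3  r_T1=1 ✗
   7) LOAD T1:  M=3  r_T1=3
   8) CAS  T1:  M=4  r_T1=3 ✓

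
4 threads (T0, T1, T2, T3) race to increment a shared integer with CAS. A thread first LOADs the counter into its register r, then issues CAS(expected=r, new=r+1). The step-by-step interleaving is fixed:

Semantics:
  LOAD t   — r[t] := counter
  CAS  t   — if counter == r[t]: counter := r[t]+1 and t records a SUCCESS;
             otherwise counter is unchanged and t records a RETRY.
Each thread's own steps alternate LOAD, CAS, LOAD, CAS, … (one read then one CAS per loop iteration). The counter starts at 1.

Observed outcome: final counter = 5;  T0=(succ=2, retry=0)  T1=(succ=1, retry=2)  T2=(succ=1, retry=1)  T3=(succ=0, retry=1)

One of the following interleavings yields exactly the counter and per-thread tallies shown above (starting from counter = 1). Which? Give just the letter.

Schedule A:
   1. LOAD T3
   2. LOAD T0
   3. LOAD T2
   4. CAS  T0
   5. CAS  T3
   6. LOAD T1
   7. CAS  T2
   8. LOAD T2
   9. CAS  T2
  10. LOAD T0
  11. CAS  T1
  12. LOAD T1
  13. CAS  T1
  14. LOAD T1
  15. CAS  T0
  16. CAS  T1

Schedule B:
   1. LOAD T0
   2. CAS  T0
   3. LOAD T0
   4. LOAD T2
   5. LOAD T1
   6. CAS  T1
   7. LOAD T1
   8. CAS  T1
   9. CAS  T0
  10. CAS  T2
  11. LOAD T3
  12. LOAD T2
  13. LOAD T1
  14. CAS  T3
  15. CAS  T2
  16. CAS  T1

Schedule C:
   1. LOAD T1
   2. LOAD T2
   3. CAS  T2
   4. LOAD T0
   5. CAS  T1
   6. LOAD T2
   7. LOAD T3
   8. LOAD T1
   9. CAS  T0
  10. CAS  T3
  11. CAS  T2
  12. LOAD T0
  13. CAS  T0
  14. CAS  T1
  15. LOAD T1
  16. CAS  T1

C

Tracing schedule C:
1. LOAD T1 → mem=1 r[T1]=1 [LOAD]
2. LOAD T2 → mem=1 r[T2]=1 [LOAD]
3. CAS T2 → mem=2 r[T2]=1 [OK]
4. LOAD T0 → mem=2 r[T0]=2 [LOAD]
5. CAS T1 → mem=2 r[T1]=1 [RETRY]
6. LOAD T2 → mem=2 r[T2]=2 [LOAD]
7. LOAD T3 → mem=2 r[T3]=2 [LOAD]
8. LOAD T1 → mem=2 r[T1]=2 [LOAD]
9. CAS T0 → mem=3 r[T0]=2 [OK]
10. CAS T3 → mem=3 r[T3]=2 [RETRY]
11. CAS T2 → mem=3 r[T2]=2 [RETRY]
12. LOAD T0 → mem=3 r[T0]=3 [LOAD]
13. CAS T0 → mem=4 r[T0]=3 [OK]
14. CAS T1 → mem=4 r[T1]=2 [RETRY]
15. LOAD T1 → mem=4 r[T1]=4 [LOAD]
16. CAS T1 → mem=5 r[T1]=4 [OK]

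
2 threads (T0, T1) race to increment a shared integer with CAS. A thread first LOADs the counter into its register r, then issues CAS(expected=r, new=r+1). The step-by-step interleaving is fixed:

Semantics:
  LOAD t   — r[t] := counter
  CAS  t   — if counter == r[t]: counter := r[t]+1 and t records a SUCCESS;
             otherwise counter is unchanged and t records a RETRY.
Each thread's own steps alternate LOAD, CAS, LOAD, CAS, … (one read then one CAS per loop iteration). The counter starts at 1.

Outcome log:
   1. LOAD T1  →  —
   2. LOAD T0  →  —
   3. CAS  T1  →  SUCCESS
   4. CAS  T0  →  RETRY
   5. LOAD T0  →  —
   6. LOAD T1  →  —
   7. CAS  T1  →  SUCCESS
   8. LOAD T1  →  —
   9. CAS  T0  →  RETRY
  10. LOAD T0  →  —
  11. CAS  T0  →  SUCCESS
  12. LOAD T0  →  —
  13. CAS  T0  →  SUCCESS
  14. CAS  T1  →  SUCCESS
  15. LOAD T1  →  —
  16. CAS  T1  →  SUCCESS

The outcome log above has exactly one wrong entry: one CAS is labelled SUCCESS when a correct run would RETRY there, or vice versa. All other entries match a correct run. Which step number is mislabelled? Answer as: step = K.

step = 14

Re-executing:
   1) LOAD T1:  M=1  r_T1=1
   2) LOAD T0:  M=1  r_T0=1
   3) CAS  T1:  M=2  r_T1=1 ✓
   4) CAS  T0:  M=2  r_T0=1 ✗
   5) LOAD T0:  M=2  r_T0=2
   6) LOAD T1:  M=2  r_T1=2
   7) CAS  T1:  M=3  r_T1=2 ✓
   8) LOAD T1:  M=3  r_T1=3
   9) CAS  T0:  M=3  r_T0=2 ✗
  10) LOAD T0:  M=3  r_T0=3
  11) CAS  T0:  M=4  r_T0=3 ✓
  12) LOAD T0:  M=4  r_T0=4
  13) CAS  T0:  M=5  r_T0=4 ✓
  14) CAS  T1:  M=5  r_T1=3 ✗
  15) LOAD T1:  M=5  r_T1=5
  16) CAS  T1:  M=6  r_T1=5 ✓
Flip is step 14.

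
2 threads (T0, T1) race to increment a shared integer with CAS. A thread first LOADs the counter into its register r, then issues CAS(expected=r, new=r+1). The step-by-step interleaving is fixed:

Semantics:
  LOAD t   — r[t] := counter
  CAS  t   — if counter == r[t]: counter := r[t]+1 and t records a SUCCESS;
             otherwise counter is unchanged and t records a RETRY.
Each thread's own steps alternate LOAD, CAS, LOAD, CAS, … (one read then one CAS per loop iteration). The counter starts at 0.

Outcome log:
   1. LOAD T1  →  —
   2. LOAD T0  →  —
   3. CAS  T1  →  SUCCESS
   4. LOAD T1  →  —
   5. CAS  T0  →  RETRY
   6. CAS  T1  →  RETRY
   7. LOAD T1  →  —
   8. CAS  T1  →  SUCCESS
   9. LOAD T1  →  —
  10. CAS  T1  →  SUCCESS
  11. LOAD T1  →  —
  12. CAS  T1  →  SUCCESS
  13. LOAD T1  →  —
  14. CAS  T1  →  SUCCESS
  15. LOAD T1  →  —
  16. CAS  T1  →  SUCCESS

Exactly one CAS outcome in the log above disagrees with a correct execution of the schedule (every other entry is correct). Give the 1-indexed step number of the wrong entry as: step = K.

Correct run:
[1] T1.load  rd  (counter 0, T1.r 0)
[2] T0.load  rd  (counter 0, T0.r 0)
[3] T1.cas  hit  (counter 1, T1.r 0)
[4] T1.load  rd  (counter 1, T1.r 1)
[5] T0.cas  miss  (counter 1, T0.r 0)
[6] T1.cas  hit  (counter 2, T1.r 1)
[7] T1.load  rd  (counter 2, T1.r 2)
[8] T1.cas  hit  (counter 3, T1.r 2)
[9] T1.load  rd  (counter 3, T1.r 3)
[10] T1.cas  hit  (counter 4, T1.r 3)
[11] T1.load  rd  (counter 4, T1.r 4)
[12] T1.cas  hit  (counter 5, T1.r 4)
[13] T1.load  rd  (counter 5, T1.r 5)
[14] T1.cas  hit  (counter 6, T1.r 5)
[15] T1.load  rd  (counter 6, T1.r 6)
[16] T1.cas  hit  (counter 7, T1.r 6)
Flip is step 6.

step = 6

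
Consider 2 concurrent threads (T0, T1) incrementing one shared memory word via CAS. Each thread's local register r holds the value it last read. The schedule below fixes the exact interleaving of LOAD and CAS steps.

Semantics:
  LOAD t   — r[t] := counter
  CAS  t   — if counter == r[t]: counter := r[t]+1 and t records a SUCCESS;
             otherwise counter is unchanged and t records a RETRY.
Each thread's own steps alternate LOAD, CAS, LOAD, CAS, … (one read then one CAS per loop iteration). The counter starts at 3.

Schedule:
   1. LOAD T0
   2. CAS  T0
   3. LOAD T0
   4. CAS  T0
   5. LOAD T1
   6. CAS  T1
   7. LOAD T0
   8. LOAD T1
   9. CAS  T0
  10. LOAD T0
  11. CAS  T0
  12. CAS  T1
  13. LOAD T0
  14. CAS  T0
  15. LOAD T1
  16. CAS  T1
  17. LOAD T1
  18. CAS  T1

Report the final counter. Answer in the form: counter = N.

   1) LOAD T0:  M=3  r_T0=3
   2) CAS  T0:  M=4  r_T0=3 ✓
   3) LOAD T0:  M=4  r_T0=4
   4) CAS  T0:  M=5  r_T0=4 ✓
   5) LOAD T1:  M=5  r_T1=5
   6) CAS  T1:  M=6  r_T1=5 ✓
   7) LOAD T0:  M=6  r_T0=6
   8) LOAD T1:  M=6  r_T1=6
   9) CAS  T0:  M=7  r_T0=6 ✓
  10) LOAD T0:  M=7  r_T0=7
  11) CAS  T0:  M=8  r_T0=7 ✓
  12) CAS  T1:  M=8  r_T1=6 ✗
  13) LOAD T0:  M=8  r_T0=8
  14) CAS  T0:  M=9  r_T0=8 ✓
  15) LOAD T1:  M=9  r_T1=9
  16) CAS  T1:  M=10  r_T1=9 ✓
  17) LOAD T1:  M=10  r_T1=10
  18) CAS  T1:  M=11  r_T1=10 ✓

counter = 11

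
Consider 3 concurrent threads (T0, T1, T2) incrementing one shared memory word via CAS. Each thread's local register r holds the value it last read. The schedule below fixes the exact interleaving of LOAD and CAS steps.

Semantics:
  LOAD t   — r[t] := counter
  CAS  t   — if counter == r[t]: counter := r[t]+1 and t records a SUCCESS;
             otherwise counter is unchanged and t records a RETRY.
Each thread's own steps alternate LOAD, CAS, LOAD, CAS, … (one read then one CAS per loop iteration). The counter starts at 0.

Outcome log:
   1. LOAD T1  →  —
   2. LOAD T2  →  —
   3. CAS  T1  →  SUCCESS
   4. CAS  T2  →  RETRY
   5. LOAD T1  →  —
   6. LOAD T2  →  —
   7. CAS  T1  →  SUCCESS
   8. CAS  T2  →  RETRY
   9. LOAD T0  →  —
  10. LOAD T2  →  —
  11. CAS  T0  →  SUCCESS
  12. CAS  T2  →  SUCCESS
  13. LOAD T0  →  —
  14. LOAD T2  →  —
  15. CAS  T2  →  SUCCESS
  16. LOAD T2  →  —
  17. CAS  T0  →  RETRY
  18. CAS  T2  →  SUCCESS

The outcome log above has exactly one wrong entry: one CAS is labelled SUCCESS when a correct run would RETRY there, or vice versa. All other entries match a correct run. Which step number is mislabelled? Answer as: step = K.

step = 12

Reference trace:
T1 LOAD — after: cnt=0, r=0 — load
T2 LOAD — after: cnt=0, r=0 — load
T1 CAS — after: cnt=1, r=0 — ok
T2 CAS — after: cnt=1, r=0 — retry
T1 LOAD — after: cnt=1, r=1 — load
T2 LOAD — after: cnt=1, r=1 — load
T1 CAS — after: cnt=2, r=1 — ok
T2 CAS — after: cnt=2, r=1 — retry
T0 LOAD — after: cnt=2, r=2 — load
T2 LOAD — after: cnt=2, r=2 — load
T0 CAS — after: cnt=3, r=2 — ok
T2 CAS — after: cnt=3, r=2 — retry
T0 LOAD — after: cnt=3, r=3 — load
T2 LOAD — after: cnt=3, r=3 — load
T2 CAS — after: cnt=4, r=3 — ok
T2 LOAD — after: cnt=4, r=4 — load
T0 CAS — after: cnt=4, r=3 — retry
T2 CAS — after: cnt=5, r=4 — ok
Flip is step 12.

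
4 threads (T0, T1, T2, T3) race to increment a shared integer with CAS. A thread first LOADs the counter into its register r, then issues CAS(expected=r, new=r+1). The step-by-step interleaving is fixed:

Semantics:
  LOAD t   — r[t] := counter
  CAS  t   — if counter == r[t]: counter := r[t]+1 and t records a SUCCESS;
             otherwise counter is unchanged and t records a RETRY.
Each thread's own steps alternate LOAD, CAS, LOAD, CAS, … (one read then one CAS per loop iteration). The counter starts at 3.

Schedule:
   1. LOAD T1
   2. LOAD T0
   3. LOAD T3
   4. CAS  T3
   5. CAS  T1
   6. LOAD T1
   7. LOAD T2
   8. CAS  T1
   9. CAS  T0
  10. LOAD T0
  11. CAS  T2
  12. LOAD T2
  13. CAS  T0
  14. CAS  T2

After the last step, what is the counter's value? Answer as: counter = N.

#1 T1 reads 3
#2 T0 reads 3
#3 T3 reads 3
#4 T3 CAS(3→4) writes; counter now 4
#5 T1 CAS(3→4) fails; counter now 4
#6 T1 reads 4
#7 T2 reads 4
#8 T1 CAS(4→5) writes; counter now 5
#9 T0 CAS(3→4) fails; counter now 5
#10 T0 reads 5
#11 T2 CAS(4→5) fails; counter now 5
#12 T2 reads 5
#13 T0 CAS(5→6) writes; counter now 6
#14 T2 CAS(5→6) fails; counter now 6

counter = 6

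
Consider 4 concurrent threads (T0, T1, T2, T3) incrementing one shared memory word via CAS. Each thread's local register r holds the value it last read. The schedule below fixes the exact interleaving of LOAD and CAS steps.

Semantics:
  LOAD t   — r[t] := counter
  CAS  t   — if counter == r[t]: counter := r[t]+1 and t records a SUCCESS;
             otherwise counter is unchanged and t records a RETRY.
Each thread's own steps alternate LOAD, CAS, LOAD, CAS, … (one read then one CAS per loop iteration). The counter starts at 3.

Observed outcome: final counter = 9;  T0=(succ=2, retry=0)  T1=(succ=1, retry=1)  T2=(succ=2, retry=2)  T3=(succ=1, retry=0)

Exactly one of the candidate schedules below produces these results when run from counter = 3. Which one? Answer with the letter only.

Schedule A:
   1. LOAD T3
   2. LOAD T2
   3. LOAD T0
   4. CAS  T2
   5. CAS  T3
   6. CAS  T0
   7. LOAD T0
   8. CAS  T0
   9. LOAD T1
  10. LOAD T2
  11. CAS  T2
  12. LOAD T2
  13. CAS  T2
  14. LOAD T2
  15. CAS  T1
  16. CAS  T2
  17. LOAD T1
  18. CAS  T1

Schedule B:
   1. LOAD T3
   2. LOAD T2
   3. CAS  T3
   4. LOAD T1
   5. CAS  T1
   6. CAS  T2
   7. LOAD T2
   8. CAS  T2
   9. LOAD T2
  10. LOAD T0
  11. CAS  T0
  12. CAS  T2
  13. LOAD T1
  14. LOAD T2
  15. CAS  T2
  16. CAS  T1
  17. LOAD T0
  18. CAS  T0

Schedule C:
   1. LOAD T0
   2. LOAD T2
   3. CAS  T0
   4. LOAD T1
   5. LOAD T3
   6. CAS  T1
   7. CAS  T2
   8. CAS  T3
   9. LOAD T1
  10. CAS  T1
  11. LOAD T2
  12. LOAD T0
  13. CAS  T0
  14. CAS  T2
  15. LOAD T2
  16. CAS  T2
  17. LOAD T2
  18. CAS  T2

Simulating candidate B:
T3 LOAD — after: cnt=3, r=3 — load
T2 LOAD — after: cnt=3, r=3 — load
T3 CAS — after: cnt=4, r=3 — ok
T1 LOAD — after: cnt=4, r=4 — load
T1 CAS — after: cnt=5, r=4 — ok
T2 CAS — after: cnt=5, r=3 — retry
T2 LOAD — after: cnt=5, r=5 — load
T2 CAS — after: cnt=6, r=5 — ok
T2 LOAD — after: cnt=6, r=6 — load
T0 LOAD — after: cnt=6, r=6 — load
T0 CAS — after: cnt=7, r=6 — ok
T2 CAS — after: cnt=7, r=6 — retry
T1 LOAD — after: cnt=7, r=7 — load
T2 LOAD — after: cnt=7, r=7 — load
T2 CAS — after: cnt=8, r=7 — ok
T1 CAS — after: cnt=8, r=7 — retry
T0 LOAD — after: cnt=8, r=8 — load
T0 CAS — after: cnt=9, r=8 — ok

B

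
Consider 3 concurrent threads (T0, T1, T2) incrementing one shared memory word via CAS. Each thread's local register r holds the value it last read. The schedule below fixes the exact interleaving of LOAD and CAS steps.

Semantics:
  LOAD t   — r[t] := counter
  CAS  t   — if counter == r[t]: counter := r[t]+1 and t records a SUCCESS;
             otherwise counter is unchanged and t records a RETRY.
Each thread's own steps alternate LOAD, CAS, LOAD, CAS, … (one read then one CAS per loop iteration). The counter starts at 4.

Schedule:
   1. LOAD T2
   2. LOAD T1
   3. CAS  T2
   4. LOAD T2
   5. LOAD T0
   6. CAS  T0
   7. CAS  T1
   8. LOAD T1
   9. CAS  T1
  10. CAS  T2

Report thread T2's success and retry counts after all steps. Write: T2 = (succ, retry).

T2 = (1, 1)

step 1: T2 LOAD ⇒ load; ctr=4 reg=4
step 2: T1 LOAD ⇒ load; ctr=4 reg=4
step 3: T2 CAS ⇒ ok; ctr=5 reg=4
step 4: T2 LOAD ⇒ load; ctr=5 reg=5
step 5: T0 LOAD ⇒ load; ctr=5 reg=5
step 6: T0 CAS ⇒ ok; ctr=6 reg=5
step 7: T1 CAS ⇒ retry; ctr=6 reg=4
step 8: T1 LOAD ⇒ load; ctr=6 reg=6
step 9: T1 CAS ⇒ ok; ctr=7 reg=6
step 10: T2 CAS ⇒ retry; ctr=7 reg=5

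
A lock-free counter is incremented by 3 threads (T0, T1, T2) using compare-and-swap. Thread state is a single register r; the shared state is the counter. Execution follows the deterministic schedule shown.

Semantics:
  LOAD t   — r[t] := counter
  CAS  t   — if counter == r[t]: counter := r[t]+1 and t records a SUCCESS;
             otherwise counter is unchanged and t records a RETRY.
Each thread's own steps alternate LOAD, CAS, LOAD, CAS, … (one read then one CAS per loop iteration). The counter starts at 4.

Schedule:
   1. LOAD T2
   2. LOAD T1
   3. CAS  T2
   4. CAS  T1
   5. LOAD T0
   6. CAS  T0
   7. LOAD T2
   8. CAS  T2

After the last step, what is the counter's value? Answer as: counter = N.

counter = 7

#1 T2 reads 4
#2 T1 reads 4
#3 T2 CAS(4→5) writes; counter now 5
#4 T1 CAS(4→5) fails; counter now 5
#5 T0 reads 5
#6 T0 CAS(5→6) writes; counter now 6
#7 T2 reads 6
#8 T2 CAS(6→7) writes; counter now 7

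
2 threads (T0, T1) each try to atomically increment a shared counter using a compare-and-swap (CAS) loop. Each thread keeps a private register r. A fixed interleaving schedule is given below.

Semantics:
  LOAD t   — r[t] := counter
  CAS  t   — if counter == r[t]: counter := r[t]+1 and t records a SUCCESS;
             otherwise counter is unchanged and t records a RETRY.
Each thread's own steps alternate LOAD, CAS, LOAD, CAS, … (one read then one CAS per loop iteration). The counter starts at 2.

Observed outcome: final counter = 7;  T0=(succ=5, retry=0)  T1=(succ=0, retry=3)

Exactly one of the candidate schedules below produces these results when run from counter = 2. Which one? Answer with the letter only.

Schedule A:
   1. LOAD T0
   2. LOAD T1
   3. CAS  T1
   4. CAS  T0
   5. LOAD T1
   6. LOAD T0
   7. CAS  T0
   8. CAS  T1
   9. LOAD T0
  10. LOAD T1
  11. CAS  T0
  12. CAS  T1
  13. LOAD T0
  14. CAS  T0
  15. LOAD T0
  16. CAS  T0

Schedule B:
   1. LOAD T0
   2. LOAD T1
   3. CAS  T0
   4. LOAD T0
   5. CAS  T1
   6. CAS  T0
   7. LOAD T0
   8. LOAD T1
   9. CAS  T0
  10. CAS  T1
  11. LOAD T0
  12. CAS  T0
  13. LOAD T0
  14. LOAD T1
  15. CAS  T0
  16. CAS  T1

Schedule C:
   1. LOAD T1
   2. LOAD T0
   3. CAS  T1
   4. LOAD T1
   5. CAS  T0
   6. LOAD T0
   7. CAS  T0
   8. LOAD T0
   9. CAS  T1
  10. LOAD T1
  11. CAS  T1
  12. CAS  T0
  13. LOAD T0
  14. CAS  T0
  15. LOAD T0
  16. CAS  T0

Simulating candidate B:
step 1: T0 LOAD ⇒ load; ctr=2 reg=2
step 2: T1 LOAD ⇒ load; ctr=2 reg=2
step 3: T0 CAS ⇒ ok; ctr=3 reg=2
step 4: T0 LOAD ⇒ load; ctr=3 reg=3
step 5: T1 CAS ⇒ retry; ctr=3 reg=2
step 6: T0 CAS ⇒ ok; ctr=4 reg=3
step 7: T0 LOAD ⇒ load; ctr=4 reg=4
step 8: T1 LOAD ⇒ load; ctr=4 reg=4
step 9: T0 CAS ⇒ ok; ctr=5 reg=4
step 10: T1 CAS ⇒ retry; ctr=5 reg=4
step 11: T0 LOAD ⇒ load; ctr=5 reg=5
step 12: T0 CAS ⇒ ok; ctr=6 reg=5
step 13: T0 LOAD ⇒ load; ctr=6 reg=6
step 14: T1 LOAD ⇒ load; ctr=6 reg=6
step 15: T0 CAS ⇒ ok; ctr=7 reg=6
step 16: T1 CAS ⇒ retry; ctr=7 reg=6

B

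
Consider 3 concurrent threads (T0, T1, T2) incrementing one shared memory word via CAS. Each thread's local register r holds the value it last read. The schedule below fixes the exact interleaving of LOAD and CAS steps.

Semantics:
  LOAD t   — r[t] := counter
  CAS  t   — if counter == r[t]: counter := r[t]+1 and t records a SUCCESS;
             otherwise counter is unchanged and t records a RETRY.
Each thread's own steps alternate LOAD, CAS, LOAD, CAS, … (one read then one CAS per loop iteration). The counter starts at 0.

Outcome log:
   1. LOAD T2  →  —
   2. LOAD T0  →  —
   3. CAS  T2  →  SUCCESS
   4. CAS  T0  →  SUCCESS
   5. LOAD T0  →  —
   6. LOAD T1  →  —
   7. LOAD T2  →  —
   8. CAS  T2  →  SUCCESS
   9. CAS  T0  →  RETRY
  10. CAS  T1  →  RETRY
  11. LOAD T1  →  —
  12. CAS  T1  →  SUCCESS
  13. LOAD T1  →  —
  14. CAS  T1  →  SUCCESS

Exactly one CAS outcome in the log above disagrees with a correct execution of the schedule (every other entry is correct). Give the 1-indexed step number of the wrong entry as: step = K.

Correct run:
1. LOAD T2 → mem=0 r[T2]=0 [LOAD]
2. LOAD T0 → mem=0 r[T0]=0 [LOAD]
3. CAS T2 → mem=1 r[T2]=0 [OK]
4. CAS T0 → mem=1 r[T0]=0 [RETRY]
5. LOAD T0 → mem=1 r[T0]=1 [LOAD]
6. LOAD T1 → mem=1 r[T1]=1 [LOAD]
7. LOAD T2 → mem=1 r[T2]=1 [LOAD]
8. CAS T2 → mem=2 r[T2]=1 [OK]
9. CAS T0 → mem=2 r[T0]=1 [RETRY]
10. CAS T1 → mem=2 r[T1]=1 [RETRY]
11. LOAD T1 → mem=2 r[T1]=2 [LOAD]
12. CAS T1 → mem=3 r[T1]=2 [OK]
13. LOAD T1 → mem=3 r[T1]=3 [LOAD]
14. CAS T1 → mem=4 r[T1]=3 [OK]
Log disagrees first at step 4.

step = 4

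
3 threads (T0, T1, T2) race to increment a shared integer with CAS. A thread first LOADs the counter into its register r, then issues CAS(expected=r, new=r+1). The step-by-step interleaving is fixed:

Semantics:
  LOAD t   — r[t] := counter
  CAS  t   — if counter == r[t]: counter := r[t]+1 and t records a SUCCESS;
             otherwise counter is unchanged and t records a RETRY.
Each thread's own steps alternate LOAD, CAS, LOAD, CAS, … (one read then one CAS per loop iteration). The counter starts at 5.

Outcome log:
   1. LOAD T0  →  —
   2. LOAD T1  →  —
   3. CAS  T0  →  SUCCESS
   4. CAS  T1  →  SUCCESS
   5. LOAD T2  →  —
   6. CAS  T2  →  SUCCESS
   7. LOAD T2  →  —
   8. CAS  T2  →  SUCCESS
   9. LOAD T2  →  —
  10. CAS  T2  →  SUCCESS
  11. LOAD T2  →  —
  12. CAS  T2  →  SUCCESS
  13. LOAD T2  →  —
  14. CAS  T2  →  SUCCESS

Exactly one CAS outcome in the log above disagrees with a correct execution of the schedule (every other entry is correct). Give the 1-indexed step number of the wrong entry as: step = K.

Re-executing:
   1) LOAD T0:  M=5  r_T0=5
   2) LOAD T1:  M=5  r_T1=5
   3) CAS  T0:  M=6  r_T0=5 ✓
   4) CAS  T1:  M=6  r_T1=5 ✗
   5) LOAD T2:  M=6  r_T2=6
   6) CAS  T2:  M=7  r_T2=6 ✓
   7) LOAD T2:  M=7  r_T2=7
   8) CAS  T2:  M=8  r_T2=7 ✓
   9) LOAD T2:  M=8  r_T2=8
  10) CAS  T2:  M=9  r_T2=8 ✓
  11) LOAD T2:  M=9  r_T2=9
  12) CAS  T2:  M=10  r_T2=9 ✓
  13) LOAD T2:  M=10  r_T2=10
  14) CAS  T2:  M=11  r_T2=10 ✓
Log disagrees first at step 4.

step = 4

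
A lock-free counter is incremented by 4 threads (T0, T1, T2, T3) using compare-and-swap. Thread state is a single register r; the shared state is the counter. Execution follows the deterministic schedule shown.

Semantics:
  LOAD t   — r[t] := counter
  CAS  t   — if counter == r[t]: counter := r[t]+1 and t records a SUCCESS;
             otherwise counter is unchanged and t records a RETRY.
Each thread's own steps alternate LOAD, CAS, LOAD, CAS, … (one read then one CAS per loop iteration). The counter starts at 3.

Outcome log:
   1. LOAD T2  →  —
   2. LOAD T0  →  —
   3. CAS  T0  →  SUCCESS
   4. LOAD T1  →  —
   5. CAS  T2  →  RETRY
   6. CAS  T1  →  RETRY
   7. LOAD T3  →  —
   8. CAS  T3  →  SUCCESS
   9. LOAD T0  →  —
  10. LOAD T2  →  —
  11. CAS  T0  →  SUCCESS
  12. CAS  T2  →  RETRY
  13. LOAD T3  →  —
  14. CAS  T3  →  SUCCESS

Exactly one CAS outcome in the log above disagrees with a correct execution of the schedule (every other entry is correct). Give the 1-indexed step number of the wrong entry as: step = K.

Reference trace:
1. LOAD T2 → mem=3 r[T2]=3 [LOAD]
2. LOAD T0 → mem=3 r[T0]=3 [LOAD]
3. CAS T0 → mem=4 r[T0]=3 [OK]
4. LOAD T1 → mem=4 r[T1]=4 [LOAD]
5. CAS T2 → mem=4 r[T2]=3 [RETRY]
6. CAS T1 → mem=5 r[T1]=4 [OK]
7. LOAD T3 → mem=5 r[T3]=5 [LOAD]
8. CAS T3 → mem=6 r[T3]=5 [OK]
9. LOAD T0 → mem=6 r[T0]=6 [LOAD]
10. LOAD T2 → mem=6 r[T2]=6 [LOAD]
11. CAS T0 → mem=7 r[T0]=6 [OK]
12. CAS T2 → mem=7 r[T2]=6 [RETRY]
13. LOAD T3 → mem=7 r[T3]=7 [LOAD]
14. CAS T3 → mem=8 r[T3]=7 [OK]
Flip is step 6.

step = 6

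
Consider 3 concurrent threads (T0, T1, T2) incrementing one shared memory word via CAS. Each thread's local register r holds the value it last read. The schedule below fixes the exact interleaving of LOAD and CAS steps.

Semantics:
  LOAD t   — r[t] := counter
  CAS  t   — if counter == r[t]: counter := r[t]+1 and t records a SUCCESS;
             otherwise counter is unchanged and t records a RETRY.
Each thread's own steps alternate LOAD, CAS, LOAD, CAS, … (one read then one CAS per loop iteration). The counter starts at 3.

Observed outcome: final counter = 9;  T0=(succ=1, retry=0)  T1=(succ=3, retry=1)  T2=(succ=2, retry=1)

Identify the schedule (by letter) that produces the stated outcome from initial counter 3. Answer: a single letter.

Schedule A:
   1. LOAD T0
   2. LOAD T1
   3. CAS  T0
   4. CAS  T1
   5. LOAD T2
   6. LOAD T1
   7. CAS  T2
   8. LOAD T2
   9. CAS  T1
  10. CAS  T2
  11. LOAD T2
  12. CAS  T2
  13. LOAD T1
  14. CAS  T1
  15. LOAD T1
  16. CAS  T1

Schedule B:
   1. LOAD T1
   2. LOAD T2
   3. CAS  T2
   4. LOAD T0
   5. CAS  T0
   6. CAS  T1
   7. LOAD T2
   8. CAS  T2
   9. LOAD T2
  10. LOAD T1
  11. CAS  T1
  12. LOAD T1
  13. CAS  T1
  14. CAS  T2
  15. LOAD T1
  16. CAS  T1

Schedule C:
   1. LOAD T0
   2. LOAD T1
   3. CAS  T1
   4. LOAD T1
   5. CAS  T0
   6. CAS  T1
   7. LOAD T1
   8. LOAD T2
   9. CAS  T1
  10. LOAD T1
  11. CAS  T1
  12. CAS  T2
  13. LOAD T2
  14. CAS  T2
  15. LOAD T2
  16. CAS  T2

Simulating candidate B:
[1] T1.load  rd  (counter 3, T1.r 3)
[2] T2.load  rd  (counter 3, T2.r 3)
[3] T2.cas  hit  (counter 4, T2.r 3)
[4] T0.load  rd  (counter 4, T0.r 4)
[5] T0.cas  hit  (counter 5, T0.r 4)
[6] T1.cas  miss  (counter 5, T1.r 3)
[7] T2.load  rd  (counter 5, T2.r 5)
[8] T2.cas  hit  (counter 6, T2.r 5)
[9] T2.load  rd  (counter 6, T2.r 6)
[10] T1.load  rd  (counter 6, T1.r 6)
[11] T1.cas  hit  (counter 7, T1.r 6)
[12] T1.load  rd  (counter 7, T1.r 7)
[13] T1.cas  hit  (counter 8, T1.r 7)
[14] T2.cas  miss  (counter 8, T2.r 6)
[15] T1.load  rd  (counter 8, T1.r 8)
[16] T1.cas  hit  (counter 9, T1.r 8)

B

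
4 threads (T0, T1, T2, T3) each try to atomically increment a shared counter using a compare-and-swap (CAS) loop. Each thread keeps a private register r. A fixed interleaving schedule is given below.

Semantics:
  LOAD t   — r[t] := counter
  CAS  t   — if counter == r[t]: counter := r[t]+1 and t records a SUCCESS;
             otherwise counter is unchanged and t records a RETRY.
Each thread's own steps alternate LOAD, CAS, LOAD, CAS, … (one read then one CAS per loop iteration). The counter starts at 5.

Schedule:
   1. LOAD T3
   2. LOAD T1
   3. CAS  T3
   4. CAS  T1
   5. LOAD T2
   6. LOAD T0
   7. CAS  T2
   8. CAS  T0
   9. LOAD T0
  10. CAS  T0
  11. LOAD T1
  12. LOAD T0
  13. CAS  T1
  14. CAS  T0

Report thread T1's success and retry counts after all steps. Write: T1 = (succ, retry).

T1 = (1, 1)

[1] T3.load  rd  (counter 5, T3.r 5)
[2] T1.load  rd  (counter 5, T1.r 5)
[3] T3.cas  hit  (counter 6, T3.r 5)
[4] T1.cas  miss  (counter 6, T1.r 5)
[5] T2.load  rd  (counter 6, T2.r 6)
[6] T0.load  rd  (counter 6, T0.r 6)
[7] T2.cas  hit  (counter 7, T2.r 6)
[8] T0.cas  miss  (counter 7, T0.r 6)
[9] T0.load  rd  (counter 7, T0.r 7)
[10] T0.cas  hit  (counter 8, T0.r 7)
[11] T1.load  rd  (counter 8, T1.r 8)
[12] T0.load  rd  (counter 8, T0.r 8)
[13] T1.cas  hit  (counter 9, T1.r 8)
[14] T0.cas  miss  (counter 9, T0.r 8)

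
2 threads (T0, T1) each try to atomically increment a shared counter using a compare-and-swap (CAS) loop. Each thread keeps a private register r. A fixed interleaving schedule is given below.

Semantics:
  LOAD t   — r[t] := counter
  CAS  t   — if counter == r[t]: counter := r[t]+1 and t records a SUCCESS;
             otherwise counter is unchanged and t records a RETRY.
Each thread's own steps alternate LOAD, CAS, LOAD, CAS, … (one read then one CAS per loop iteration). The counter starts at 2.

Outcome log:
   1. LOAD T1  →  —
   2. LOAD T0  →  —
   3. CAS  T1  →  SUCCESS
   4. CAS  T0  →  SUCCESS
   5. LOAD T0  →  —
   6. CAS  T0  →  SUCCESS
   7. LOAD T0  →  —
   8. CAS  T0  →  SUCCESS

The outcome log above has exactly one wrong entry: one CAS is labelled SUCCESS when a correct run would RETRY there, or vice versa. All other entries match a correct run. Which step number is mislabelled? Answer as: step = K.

step = 4

Reference trace:
   1) LOAD T1:  M=2  r_T1=2
   2) LOAD T0:  M=2  r_T0=2
   3) CAS  T1:  M=3  r_T1=2 ✓
   4) CAS  T0:  M=3  r_T0=2 ✗
   5) LOAD T0:  M=3  r_T0=3
   6) CAS  T0:  M=4  r_T0=3 ✓
   7) LOAD T0:  M=4  r_T0=4
   8) CAS  T0:  M=5  r_T0=4 ✓
Log disagrees first at step 4.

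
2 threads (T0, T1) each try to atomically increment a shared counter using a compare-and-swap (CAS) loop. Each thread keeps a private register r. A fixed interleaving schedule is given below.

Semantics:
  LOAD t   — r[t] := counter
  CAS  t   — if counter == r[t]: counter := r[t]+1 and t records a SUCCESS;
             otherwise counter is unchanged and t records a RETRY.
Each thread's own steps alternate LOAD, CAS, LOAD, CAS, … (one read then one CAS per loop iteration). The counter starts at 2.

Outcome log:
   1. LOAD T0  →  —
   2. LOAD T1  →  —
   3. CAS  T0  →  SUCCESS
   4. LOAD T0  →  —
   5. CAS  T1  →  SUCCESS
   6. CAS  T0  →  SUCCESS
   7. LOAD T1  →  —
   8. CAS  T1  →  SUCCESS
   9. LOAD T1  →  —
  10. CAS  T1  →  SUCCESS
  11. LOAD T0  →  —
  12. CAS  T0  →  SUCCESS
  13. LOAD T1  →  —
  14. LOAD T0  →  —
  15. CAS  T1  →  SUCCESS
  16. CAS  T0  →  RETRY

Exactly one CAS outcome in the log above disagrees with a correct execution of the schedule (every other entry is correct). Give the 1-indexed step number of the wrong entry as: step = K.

Reference trace:
   1) LOAD T0:  M=2  r_T0=2
   2) LOAD T1:  M=2  r_T1=2
   3) CAS  T0:  M=3  r_T0=2 ✓
   4) LOAD T0:  M=3  r_T0=3
   5) CAS  T1:  M=3  r_T1=2 ✗
   6) CAS  T0:  M=4  r_T0=3 ✓
   7) LOAD T1:  M=4  r_T1=4
   8) CAS  T1:  M=5  r_T1=4 ✓
   9) LOAD T1:  M=5  r_T1=5
  10) CAS  T1:  M=6  r_T1=5 ✓
  11) LOAD T0:  M=6  r_T0=6
  12) CAS  T0:  M=7  r_T0=6 ✓
  13) LOAD T1:  M=7  r_T1=7
  14) LOAD T0:  M=7  r_T0=7
  15) CAS  T1:  M=8  r_T1=7 ✓
  16) CAS  T0:  M=8  r_T0=7 ✗
Flip is step 5.

step = 5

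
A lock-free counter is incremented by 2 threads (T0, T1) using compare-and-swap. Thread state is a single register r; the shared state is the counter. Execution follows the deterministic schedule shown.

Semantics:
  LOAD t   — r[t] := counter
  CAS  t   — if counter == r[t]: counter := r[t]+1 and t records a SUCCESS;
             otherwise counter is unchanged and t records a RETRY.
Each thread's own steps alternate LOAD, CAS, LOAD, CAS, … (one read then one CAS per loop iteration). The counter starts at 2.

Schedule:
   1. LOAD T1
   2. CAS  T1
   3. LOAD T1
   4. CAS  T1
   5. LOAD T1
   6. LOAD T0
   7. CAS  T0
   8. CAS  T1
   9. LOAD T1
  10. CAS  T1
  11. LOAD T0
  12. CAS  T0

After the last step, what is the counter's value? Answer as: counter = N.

counter = 7

   1) LOAD T1:  M=2  r_T1=2
   2) CAS  T1:  M=3  r_T1=2 ✓
   3) LOAD T1:  M=3  r_T1=3
   4) CAS  T1:  M=4  r_T1=3 ✓
   5) LOAD T1:  M=4  r_T1=4
   6) LOAD T0:  M=4  r_T0=4
   7) CAS  T0:  M=5  r_T0=4 ✓
   8) CAS  T1:  M=5  r_T1=4 ✗
   9) LOAD T1:  M=5  r_T1=5
  10) CAS  T1:  M=6  r_T1=5 ✓
  11) LOAD T0:  M=6  r_T0=6
  12) CAS  T0:  M=7  r_T0=6 ✓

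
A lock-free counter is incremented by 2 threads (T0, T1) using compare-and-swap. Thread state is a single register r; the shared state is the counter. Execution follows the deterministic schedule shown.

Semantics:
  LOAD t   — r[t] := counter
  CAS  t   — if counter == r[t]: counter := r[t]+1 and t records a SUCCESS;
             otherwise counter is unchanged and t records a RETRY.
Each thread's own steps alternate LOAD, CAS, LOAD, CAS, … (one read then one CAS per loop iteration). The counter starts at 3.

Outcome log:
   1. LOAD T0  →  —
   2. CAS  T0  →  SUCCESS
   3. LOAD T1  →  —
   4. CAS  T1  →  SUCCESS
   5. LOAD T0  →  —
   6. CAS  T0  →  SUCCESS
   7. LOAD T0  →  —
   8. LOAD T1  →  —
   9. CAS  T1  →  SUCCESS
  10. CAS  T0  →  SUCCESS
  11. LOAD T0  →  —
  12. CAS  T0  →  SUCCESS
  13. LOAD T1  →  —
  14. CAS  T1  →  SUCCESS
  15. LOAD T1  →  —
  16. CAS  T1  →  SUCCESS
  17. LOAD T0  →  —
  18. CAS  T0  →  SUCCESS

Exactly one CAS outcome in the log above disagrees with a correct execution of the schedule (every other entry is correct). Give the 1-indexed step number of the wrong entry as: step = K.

Re-executing:
   1) LOAD T0:  M=3  r_T0=3
   2) CAS  T0:  M=4  r_T0=3 ✓
   3) LOAD T1:  M=4  r_T1=4
   4) CAS  T1:  M=5  r_T1=4 ✓
   5) LOAD T0:  M=5  r_T0=5
   6) CAS  T0:  M=6  r_T0=5 ✓
   7) LOAD T0:  M=6  r_T0=6
   8) LOAD T1:  M=6  r_T1=6
   9) CAS  T1:  M=7  r_T1=6 ✓
  10) CAS  T0:  M=7  r_T0=6 ✗
  11) LOAD T0:  M=7  r_T0=7
  12) CAS  T0:  M=8  r_T0=7 ✓
  13) LOAD T1:  M=8  r_T1=8
  14) CAS  T1:  M=9  r_T1=8 ✓
  15) LOAD T1:  M=9  r_T1=9
  16) CAS  T1:  M=10  r_T1=9 ✓
  17) LOAD T0:  M=10  r_T0=10
  18) CAS  T0:  M=11  r_T0=10 ✓
Log disagrees first at step 10.

step = 10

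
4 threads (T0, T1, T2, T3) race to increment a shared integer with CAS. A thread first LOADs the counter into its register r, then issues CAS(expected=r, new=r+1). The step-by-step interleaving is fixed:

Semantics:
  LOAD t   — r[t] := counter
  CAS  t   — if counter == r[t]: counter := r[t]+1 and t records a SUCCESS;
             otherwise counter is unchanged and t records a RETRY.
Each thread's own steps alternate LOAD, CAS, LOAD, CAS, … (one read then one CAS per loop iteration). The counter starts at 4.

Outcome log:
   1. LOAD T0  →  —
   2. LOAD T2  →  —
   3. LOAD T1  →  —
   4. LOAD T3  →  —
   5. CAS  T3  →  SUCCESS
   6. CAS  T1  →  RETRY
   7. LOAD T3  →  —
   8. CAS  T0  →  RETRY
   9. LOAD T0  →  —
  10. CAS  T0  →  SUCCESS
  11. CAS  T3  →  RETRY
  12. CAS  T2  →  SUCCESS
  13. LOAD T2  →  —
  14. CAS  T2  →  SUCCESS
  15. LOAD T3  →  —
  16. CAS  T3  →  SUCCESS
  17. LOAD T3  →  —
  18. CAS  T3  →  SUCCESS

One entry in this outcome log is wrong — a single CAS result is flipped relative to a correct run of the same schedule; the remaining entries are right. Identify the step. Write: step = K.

Reference trace:
#1 T0 reads 4
#2 T2 reads 4
#3 T1 reads 4
#4 T3 reads 4
#5 T3 CAS(4→5) writes; counter now 5
#6 T1 CAS(4→5) fails; counter now 5
#7 T3 reads 5
#8 T0 CAS(4→5) fails; counter now 5
#9 T0 reads 5
#10 T0 CAS(5→6) writes; counter now 6
#11 T3 CAS(5→6) fails; counter now 6
#12 T2 CAS(4→5) fails; counter now 6
#13 T2 reads 6
#14 T2 CAS(6→7) writes; counter now 7
#15 T3 reads 7
#16 T3 CAS(7→8) writes; counter now 8
#17 T3 reads 8
#18 T3 CAS(8→9) writes; counter now 9
Flip is step 12.

step = 12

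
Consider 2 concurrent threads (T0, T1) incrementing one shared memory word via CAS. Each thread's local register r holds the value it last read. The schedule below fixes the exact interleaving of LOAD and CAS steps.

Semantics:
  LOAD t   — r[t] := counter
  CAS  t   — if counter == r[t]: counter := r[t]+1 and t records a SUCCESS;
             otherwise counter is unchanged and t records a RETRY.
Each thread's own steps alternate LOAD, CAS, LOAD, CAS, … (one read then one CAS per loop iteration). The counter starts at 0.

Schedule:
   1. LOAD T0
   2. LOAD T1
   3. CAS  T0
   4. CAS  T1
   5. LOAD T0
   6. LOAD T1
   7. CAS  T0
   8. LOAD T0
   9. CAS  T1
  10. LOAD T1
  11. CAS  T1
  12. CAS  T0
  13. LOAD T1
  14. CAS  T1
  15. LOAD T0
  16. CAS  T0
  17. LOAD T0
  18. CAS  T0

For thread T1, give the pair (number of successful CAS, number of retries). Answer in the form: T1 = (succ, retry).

T1 = (2, 2)

[1] T0.load  rd  (counter 0, T0.r 0)
[2] T1.load  rd  (counter 0, T1.r 0)
[3] T0.cas  hit  (counter 1, T0.r 0)
[4] T1.cas  miss  (counter 1, T1.r 0)
[5] T0.load  rd  (counter 1, T0.r 1)
[6] T1.load  rd  (counter 1, T1.r 1)
[7] T0.cas  hit  (counter 2, T0.r 1)
[8] T0.load  rd  (counter 2, T0.r 2)
[9] T1.cas  miss  (counter 2, T1.r 1)
[10] T1.load  rd  (counter 2, T1.r 2)
[11] T1.cas  hit  (counter 3, T1.r 2)
[12] T0.cas  miss  (counter 3, T0.r 2)
[13] T1.load  rd  (counter 3, T1.r 3)
[14] T1.cas  hit  (counter 4, T1.r 3)
[15] T0.load  rd  (counter 4, T0.r 4)
[16] T0.cas  hit  (counter 5, T0.r 4)
[17] T0.load  rd  (counter 5, T0.r 5)
[18] T0.cas  hit  (counter 6, T0.r 5)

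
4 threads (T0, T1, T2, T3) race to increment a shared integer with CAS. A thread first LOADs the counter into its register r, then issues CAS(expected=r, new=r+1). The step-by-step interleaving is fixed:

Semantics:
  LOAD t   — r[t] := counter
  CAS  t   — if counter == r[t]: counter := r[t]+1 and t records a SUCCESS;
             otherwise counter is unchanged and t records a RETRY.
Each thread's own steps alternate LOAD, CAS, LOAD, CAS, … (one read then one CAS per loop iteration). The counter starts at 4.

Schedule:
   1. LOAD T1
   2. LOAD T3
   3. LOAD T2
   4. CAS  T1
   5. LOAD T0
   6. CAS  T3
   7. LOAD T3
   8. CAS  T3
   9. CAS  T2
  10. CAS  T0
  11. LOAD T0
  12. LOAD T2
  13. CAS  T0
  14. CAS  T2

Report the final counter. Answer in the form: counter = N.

1. LOAD T1 → mem=4 r[T1]=4 [LOAD]
2. LOAD T3 → mem=4 r[T3]=4 [LOAD]
3. LOAD T2 → mem=4 r[T2]=4 [LOAD]
4. CAS T1 → mem=5 r[T1]=4 [OK]
5. LOAD T0 → mem=5 r[T0]=5 [LOAD]
6. CAS T3 → mem=5 r[T3]=4 [RETRY]
7. LOAD T3 → mem=5 r[T3]=5 [LOAD]
8. CAS T3 → mem=6 r[T3]=5 [OK]
9. CAS T2 → mem=6 r[T2]=4 [RETRY]
10. CAS T0 → mem=6 r[T0]=5 [RETRY]
11. LOAD T0 → mem=6 r[T0]=6 [LOAD]
12. LOAD T2 → mem=6 r[T2]=6 [LOAD]
13. CAS T0 → mem=7 r[T0]=6 [OK]
14. CAS T2 → mem=7 r[T2]=6 [RETRY]

counter = 7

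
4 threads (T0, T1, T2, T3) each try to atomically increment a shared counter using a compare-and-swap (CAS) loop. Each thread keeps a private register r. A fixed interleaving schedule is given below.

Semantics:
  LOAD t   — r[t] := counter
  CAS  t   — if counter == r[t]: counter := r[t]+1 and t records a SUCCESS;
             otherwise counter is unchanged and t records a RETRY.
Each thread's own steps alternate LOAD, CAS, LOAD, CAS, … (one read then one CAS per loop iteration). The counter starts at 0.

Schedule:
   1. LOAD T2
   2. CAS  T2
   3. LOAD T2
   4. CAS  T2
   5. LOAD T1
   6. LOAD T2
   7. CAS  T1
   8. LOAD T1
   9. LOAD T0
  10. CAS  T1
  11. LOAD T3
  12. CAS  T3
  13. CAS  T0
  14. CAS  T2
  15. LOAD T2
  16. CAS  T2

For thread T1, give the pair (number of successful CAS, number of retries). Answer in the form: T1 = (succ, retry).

step 1: T2 LOAD ⇒ load; ctr=0 reg=0
step 2: T2 CAS ⇒ ok; ctr=1 reg=0
step 3: T2 LOAD ⇒ load; ctr=1 reg=1
step 4: T2 CAS ⇒ ok; ctr=2 reg=1
step 5: T1 LOAD ⇒ load; ctr=2 reg=2
step 6: T2 LOAD ⇒ load; ctr=2 reg=2
step 7: T1 CAS ⇒ ok; ctr=3 reg=2
step 8: T1 LOAD ⇒ load; ctr=3 reg=3
step 9: T0 LOAD ⇒ load; ctr=3 reg=3
step 10: T1 CAS ⇒ ok; ctr=4 reg=3
step 11: T3 LOAD ⇒ load; ctr=4 reg=4
step 12: T3 CAS ⇒ ok; ctr=5 reg=4
step 13: T0 CAS ⇒ retry; ctr=5 reg=3
step 14: T2 CAS ⇒ retry; ctr=5 reg=2
step 15: T2 LOAD ⇒ load; ctr=5 reg=5
step 16: T2 CAS ⇒ ok; ctr=6 reg=5

T1 = (2, 0)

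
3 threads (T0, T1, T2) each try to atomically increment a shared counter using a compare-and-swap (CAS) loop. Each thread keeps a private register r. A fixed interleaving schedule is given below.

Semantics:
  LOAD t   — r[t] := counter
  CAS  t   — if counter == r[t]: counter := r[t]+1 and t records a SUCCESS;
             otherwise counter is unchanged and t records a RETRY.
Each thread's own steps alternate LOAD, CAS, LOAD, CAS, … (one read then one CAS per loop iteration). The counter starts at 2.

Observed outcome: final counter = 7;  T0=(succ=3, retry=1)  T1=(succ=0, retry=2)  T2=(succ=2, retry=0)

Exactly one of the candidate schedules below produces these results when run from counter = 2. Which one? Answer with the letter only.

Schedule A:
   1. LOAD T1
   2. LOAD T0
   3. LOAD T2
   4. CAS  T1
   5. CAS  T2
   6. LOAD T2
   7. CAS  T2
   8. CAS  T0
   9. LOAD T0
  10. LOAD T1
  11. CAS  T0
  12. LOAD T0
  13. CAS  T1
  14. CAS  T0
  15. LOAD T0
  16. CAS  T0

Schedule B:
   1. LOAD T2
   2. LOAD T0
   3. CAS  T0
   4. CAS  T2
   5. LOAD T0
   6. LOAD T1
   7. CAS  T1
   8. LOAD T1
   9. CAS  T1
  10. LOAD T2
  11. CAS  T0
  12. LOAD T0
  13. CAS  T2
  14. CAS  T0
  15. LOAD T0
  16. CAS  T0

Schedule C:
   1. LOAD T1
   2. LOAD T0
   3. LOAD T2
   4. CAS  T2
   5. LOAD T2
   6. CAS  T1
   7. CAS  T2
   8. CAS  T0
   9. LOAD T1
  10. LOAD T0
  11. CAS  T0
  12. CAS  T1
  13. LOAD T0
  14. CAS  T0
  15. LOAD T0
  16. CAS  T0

C

Run C:
T1 LOAD — after: cnt=2, r=2 — load
T0 LOAD — after: cnt=2, r=2 — load
T2 LOAD — after: cnt=2, r=2 — load
T2 CAS — after: cnt=3, r=2 — ok
T2 LOAD — after: cnt=3, r=3 — load
T1 CAS — after: cnt=3, r=2 — retry
T2 CAS — after: cnt=4, r=3 — ok
T0 CAS — after: cnt=4, r=2 — retry
T1 LOAD — after: cnt=4, r=4 — load
T0 LOAD — after: cnt=4, r=4 — load
T0 CAS — after: cnt=5, r=4 — ok
T1 CAS — after: cnt=5, r=4 — retry
T0 LOAD — after: cnt=5, r=5 — load
T0 CAS — after: cnt=6, r=5 — ok
T0 LOAD — after: cnt=6, r=6 — load
T0 CAS — after: cnt=7, r=6 — ok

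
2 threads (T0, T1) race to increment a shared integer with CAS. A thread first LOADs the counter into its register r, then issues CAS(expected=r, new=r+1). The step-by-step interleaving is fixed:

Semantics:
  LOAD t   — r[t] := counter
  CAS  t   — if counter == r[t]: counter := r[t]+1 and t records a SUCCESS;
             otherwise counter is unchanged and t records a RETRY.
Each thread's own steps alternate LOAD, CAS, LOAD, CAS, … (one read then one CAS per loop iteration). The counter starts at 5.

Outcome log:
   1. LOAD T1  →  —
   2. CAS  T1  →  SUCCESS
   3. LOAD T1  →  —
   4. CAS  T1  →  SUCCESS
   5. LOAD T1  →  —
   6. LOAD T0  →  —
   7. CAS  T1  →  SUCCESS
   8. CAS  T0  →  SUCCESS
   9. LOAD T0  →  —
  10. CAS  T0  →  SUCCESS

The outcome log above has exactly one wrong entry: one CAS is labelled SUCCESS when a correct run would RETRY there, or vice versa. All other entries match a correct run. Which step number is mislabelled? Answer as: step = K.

Correct run:
[1] T1.load  rd  (counter 5, T1.r 5)
[2] T1.cas  hit  (counter 6, T1.r 5)
[3] T1.load  rd  (counter 6, T1.r 6)
[4] T1.cas  hit  (counter 7, T1.r 6)
[5] T1.load  rd  (counter 7, T1.r 7)
[6] T0.load  rd  (counter 7, T0.r 7)
[7] T1.cas  hit  (counter 8, T1.r 7)
[8] T0.cas  miss  (counter 8, T0.r 7)
[9] T0.load  rd  (counter 8, T0.r 8)
[10] T0.cas  hit  (counter 9, T0.r 8)
Flip is step 8.

step = 8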